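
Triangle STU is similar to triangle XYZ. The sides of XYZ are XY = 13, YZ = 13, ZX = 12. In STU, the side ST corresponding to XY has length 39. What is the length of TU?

Since the triangles are similar, the ratio of corresponding sides is constant.
Scale factor k = ST / XY = 39 / 13 = 3
TU = k * YZ = 3 * 13 = 39

39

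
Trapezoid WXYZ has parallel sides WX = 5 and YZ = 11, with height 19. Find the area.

Area of a trapezoid = (base1 + base2) * height / 2
Area = (5 + 11) * 19 / 2
Area = 16 * 19 / 2
Area = 304 / 2
Area = 152

152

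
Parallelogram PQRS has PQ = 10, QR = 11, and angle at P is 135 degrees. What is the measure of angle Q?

Opposite sides of a parallelogram are parallel, so consecutive angles form co-interior angles on a transversal.
Co-interior angles sum to 180°, giving angle Q = 180 - 135 = 45 degrees.

45 degrees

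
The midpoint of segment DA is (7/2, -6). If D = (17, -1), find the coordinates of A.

Using the midpoint formula: M = ((x1 + x2)/2, (y1 + y2)/2)
We know M = (7/2, -6) and D = (17, -1)
For x: 7/2 = (17 + x2)/2, so x2 = 2*7/2 - 17 = -10
For y: -6 = (-1 + y2)/2, so y2 = 2*-6 - -1 = -11
A = (-10, -11)

(-10, -11)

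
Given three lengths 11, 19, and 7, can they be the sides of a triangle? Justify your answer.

Check the triangle inequality: 11 + 7 = 18 ≤ 19.
Since the sum of two sides does not exceed the third, no triangle can be formed.

No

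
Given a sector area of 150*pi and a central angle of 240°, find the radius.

Sector area A = πr² × θ/360, so r² = 360A / (πθ).
r² = 360 × 150*pi / (π × 240)
r² = 225
r = 15

15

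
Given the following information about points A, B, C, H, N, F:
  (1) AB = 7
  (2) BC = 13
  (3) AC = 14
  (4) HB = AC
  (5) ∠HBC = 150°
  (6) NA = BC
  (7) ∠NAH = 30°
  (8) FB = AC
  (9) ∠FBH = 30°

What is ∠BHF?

From the given relations: HB = AC = 14; FB = AC = 14.
Step 1: By the law of cosines on triangle HBF: HF² = 14² + 14² − 2·14·14·cos(30°) = 52.52, so HF ≈ 7.25.
Step 2: By the inverse law of cosines on triangle BHF: cos(∠BHF) = (14² + 7.25² − 14²) / (2·14·7.25) = 52.52/202.91 = 0.2588, so ∠BHF = 75°.

Therefore, the measure of angle ∠BHF = 75°.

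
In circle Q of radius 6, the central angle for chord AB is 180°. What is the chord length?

Chord = 2(6) sin(90°) = 12

12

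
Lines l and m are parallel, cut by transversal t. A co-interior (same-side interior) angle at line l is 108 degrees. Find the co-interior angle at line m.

Co-interior angles (same-side interior) formed by parallel lines and a transversal are supplementary (sum to 180 degrees).
The given angle is 108 degrees.
The co-interior angle = 180 - 108 = 72 degrees.

72 degrees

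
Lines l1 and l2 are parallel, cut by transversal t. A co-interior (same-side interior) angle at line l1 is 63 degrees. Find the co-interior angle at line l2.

Co-interior angles (same-side interior) formed by parallel lines and a transversal are supplementary (sum to 180 degrees).
The given angle is 63 degrees.
The co-interior angle = 180 - 63 = 117 degrees.

117 degrees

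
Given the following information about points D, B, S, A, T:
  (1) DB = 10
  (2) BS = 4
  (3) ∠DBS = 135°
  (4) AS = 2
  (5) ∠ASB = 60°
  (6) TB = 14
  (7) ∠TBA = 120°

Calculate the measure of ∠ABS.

Step 1: By the law of cosines on triangle BSA: BA² = 4² + 2² − 2·4·2·cos(60°) = 12, so BA = 2·√3.
Step 2: By the inverse law of cosines on triangle ABS: cos(∠ABS) = ((2·√3)² + 4² − 2²) / (2·2·√3·4) = 24/27.71 = 0.866, so ∠ABS = 30°.

Therefore, the measure of angle ∠ABS = 30°.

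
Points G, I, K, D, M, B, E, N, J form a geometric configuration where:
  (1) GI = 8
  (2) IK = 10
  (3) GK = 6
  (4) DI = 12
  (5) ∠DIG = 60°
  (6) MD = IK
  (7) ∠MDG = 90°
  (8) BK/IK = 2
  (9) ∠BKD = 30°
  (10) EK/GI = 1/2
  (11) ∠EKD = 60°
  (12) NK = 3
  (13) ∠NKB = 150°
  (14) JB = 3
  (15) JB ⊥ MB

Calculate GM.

From the given relations: MD = IK = 10.
Step 1: By the law of cosines on triangle GID: GD² = 8² + 12² − 2·8·12·cos(60°) = 112, so GD = 4·√7.
Step 2: By the law of cosines on triangle GDM: GM² = (4·√7)² + 10² − 2·4·√7·10·cos(90°) = 212, so GM = 2·√53.

Therefore, the length of GM = 2·√53.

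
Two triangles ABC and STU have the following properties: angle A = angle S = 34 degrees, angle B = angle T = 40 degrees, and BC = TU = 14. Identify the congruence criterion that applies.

The given information matches AAS: Two pairs of corresponding angles and a non-included side are equal (Angle-Angle-Side).

AAS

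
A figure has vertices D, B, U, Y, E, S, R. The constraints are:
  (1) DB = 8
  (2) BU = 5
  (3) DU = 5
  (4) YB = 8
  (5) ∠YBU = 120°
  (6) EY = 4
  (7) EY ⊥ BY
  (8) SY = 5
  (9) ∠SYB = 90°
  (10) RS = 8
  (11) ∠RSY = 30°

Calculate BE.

Step 1: By the law of cosines on triangle BYE: BE² = 8² + 4² − 2·8·4·cos(90°) = 80, so BE = 4·√5.

Therefore, the length of BE = 4·√5.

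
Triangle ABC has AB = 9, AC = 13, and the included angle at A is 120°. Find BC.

By the law of cosines: BC^2 = AB^2 + AC^2 - 2*AB*AC*cos(A)
BC^2 = 9^2 + 13^2 - 2*9*13*cos(120°)
BC^2 = 81 + 169 - 234*(-1/2)
BC^2 = 367
BC = sqrt(367)

sqrt(367)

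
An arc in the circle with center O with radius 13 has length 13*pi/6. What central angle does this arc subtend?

Arc length L = 2πr × θ/360, so θ = 360L / (2πr).
θ = 360 × 13*pi/6 / (2π × 13)
θ = 30°
θ = 30°

30°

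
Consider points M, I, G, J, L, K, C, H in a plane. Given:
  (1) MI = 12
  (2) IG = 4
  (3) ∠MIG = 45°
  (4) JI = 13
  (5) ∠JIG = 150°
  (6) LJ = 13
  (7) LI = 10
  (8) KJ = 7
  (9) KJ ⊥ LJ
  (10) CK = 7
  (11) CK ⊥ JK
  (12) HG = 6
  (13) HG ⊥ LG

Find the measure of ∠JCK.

Step 1: By the law of cosines on triangle CKJ: CJ² = 7² + 7² − 2·7·7·cos(90°) = 98, so CJ = 7·√2.
Step 2: By the inverse law of cosines on triangle JCK: cos(∠JCK) = ((7·√2)² + 7² − 7²) / (2·7·√2·7) = 98/138.59 = 0.7071, so ∠JCK = 45°.

Therefore, the measure of angle ∠JCK = 45°.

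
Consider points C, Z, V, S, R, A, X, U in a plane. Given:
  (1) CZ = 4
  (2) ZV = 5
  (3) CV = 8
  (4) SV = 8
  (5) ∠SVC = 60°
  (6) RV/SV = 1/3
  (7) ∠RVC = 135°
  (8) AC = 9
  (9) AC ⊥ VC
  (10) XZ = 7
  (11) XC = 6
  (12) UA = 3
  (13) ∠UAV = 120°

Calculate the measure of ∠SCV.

Step 1: By the law of cosines on triangle CVS: CS² = 8² + 8² − 2·8·8·cos(60°) = 64, so CS = 8.
Step 2: By the inverse law of cosines on triangle SCV: cos(∠SCV) = (8² + 8² − 8²) / (2·8·8) = 64/128 = 0.5, so ∠SCV = 60°.

Therefore, the measure of angle ∠SCV = 60°.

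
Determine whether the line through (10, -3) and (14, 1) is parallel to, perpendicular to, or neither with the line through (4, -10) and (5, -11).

Slope of line 1: m1 = (1 - -3)/(14 - 10) = 4/4 = 1
Slope of line 2: m2 = (-11 - -10)/(5 - 4) = -1/1 = -1
m1 * m2 = (1) * (-1) = -1 = -1, so the lines are perpendicular.

Perpendicular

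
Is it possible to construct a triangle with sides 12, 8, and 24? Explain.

Check the triangle inequality: 12 + 8 = 20 ≤ 24.
Since the sum of two sides does not exceed the third, no triangle can be formed.

No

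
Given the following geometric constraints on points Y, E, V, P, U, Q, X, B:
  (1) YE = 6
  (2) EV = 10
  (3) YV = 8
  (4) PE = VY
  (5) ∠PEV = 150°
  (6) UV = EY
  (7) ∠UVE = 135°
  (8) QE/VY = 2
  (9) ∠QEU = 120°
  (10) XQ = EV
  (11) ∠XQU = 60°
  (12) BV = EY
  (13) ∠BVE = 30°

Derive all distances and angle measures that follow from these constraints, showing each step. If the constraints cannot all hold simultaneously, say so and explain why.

The constraints are consistent.

From the given relations:
  PE = VY = 8
  UV = EY = 6
  QE = 2·VY = 2·8 = 16
  XQ = EV = 10
  BV = EY = 6

Step 1: From EV = 10, VU = 6, and ∠EVU = 135°, by the law of cosines:
  EU² = EV² + VU² - 2·EV·VU·cos(135°) = 100 + 36 + 84.85 = 220.9
  EU ≈ 14.86

Step 2: From EV = 10, VB = 6, and ∠EVB = 30°, by the law of cosines:
  EB² = EV² + VB² - 2·EV·VB·cos(30°) = 100 + 36 - 103.9 = 32.08
  EB ≈ 5.66

Step 3: From VE = 10, EP = 8, and ∠VEP = 150°, by the law of cosines:
  VP² = VE² + EP² - 2·VE·EP·cos(150°) = 100 + 64 + 138.6 = 302.6
  VP ≈ 17.39

Step 4: From YE = 6, YV = 8, EV = 10, by the inverse law of cosines:
  cos(∠EYV) = (YE² + YV² - EV²) / (2·YE·YV)
  ∠EYV = 90°

Step 5: From EV = 10, EY = 6, VY = 8, by the inverse law of cosines:
  cos(∠VEY) = (EV² + EY² - VY²) / (2·EV·EY)
  ∠VEY = 53.13°

Step 6: From VE = 10, VY = 8, EY = 6, by the inverse law of cosines:
  cos(∠EVY) = (VE² + VY² - EY²) / (2·VE·VY)
  ∠EVY = 36.87°

Step 7: From UE = 14.86, EQ = 16, and ∠UEQ = 120°, by the law of cosines:
  UQ² = UE² + EQ² - 2·UE·EQ·cos(120°) = 220.9 + 256 + 237.8 = 714.6
  UQ ≈ 26.73

Step 8: From EB = 5.66, EV = 10, BV = 6, by the inverse law of cosines:
  cos(∠BEV) = (EB² + EV² - BV²) / (2·EB·EV)
  ∠BEV = 31.98°

Step 9: From EU = 14.86, EV = 10, UV = 6, by the inverse law of cosines:
  cos(∠UEV) = (EU² + EV² - UV²) / (2·EU·EV)
  ∠UEV = 16.59°

Step 10: From VE = 10, VP = 17.39, EP = 8, by the inverse law of cosines:
  cos(∠EVP) = (VE² + VP² - EP²) / (2·VE·VP)
  ∠EVP = 13.29°

Step 11: From PE = 8, PV = 17.39, EV = 10, by the inverse law of cosines:
  cos(∠EPV) = (PE² + PV² - EV²) / (2·PE·PV)
  ∠EPV = 16.71°

Step 12: From UE = 14.86, UV = 6, EV = 10, by the inverse law of cosines:
  cos(∠EUV) = (UE² + UV² - EV²) / (2·UE·UV)
  ∠EUV = 28.41°

Step 13: From BE = 5.66, BV = 6, EV = 10, by the inverse law of cosines:
  cos(∠EBV) = (BE² + BV² - EV²) / (2·BE·BV)
  ∠EBV = 118.02°

Step 14: From UQ = 26.73, QX = 10, and ∠UQX = 60°, by the law of cosines:
  UX² = UQ² + QX² - 2·UQ·QX·cos(60°) = 714.6 + 100 - 267.3 = 547.3
  UX ≈ 23.39

Step 15: From UE = 14.86, UQ = 26.73, EQ = 16, by the inverse law of cosines:
  cos(∠EUQ) = (UE² + UQ² - EQ²) / (2·UE·UQ)
  ∠EUQ = 31.22°

Step 16: From QE = 16, QU = 26.73, EU = 14.86, by the inverse law of cosines:
  cos(∠EQU) = (QE² + QU² - EU²) / (2·QE·QU)
  ∠EQU = 28.78°

Step 17: From UQ = 26.73, UX = 23.39, QX = 10, by the inverse law of cosines:
  cos(∠QUX) = (UQ² + UX² - QX²) / (2·UQ·UX)
  ∠QUX = 21.73°

Step 18: From XQ = 10, XU = 23.39, QU = 26.73, by the inverse law of cosines:
  cos(∠QXU) = (XQ² + XU² - QU²) / (2·XQ·XU)
  ∠QXU = 98.27°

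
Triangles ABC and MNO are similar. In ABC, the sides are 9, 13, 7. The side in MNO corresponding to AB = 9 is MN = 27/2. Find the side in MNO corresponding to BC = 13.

Similar triangles have proportional sides. Setting up the proportion:
MN / AB = NO / BC
27/2 / 9 = NO / 13
NO = 13 * 27/2 / 9 = 39/2.

39/2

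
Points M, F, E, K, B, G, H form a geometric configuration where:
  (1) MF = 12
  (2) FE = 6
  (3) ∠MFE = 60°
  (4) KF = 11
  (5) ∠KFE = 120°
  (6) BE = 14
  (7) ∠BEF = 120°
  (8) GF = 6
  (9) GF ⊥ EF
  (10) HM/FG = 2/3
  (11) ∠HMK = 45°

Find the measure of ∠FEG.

Step 1: By the law of cosines on triangle EFG: EG² = 6² + 6² − 2·6·6·cos(90°) = 72, so EG = 6·√2.
Step 2: By the inverse law of cosines on triangle FEG: cos(∠FEG) = (6² + (6·√2)² − 6²) / (2·6·6·√2) = 72/101.82 = 0.7071, so ∠FEG = 45°.

Therefore, the measure of angle ∠FEG = 45°.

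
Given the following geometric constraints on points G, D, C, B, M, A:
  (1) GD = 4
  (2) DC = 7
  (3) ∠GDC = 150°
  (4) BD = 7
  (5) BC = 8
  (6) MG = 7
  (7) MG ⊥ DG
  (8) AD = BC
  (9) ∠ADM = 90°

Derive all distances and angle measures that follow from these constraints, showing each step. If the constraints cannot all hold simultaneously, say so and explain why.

The constraints are consistent.

From the given relations:
  AD = BC = 8

Step 1: From GD = 4, DC = 7, and ∠GDC = 150°, by the law of cosines:
  GC² = GD² + DC² - 2·GD·DC·cos(150°) = 16 + 49 + 48.5 = 113.5
  GC ≈ 10.65

Step 2: From DG = 4, GM = 7, and ∠DGM = 90°, by the law of cosines:
  DM² = DG² + GM² - 2·DG·GM·cos(90°) = 16 + 49 - 0 = 65
  DM = √65

Step 3: From DB = 7, DC = 7, BC = 8, by the inverse law of cosines:
  cos(∠BDC) = (DB² + DC² - BC²) / (2·DB·DC)
  ∠BDC = 69.7°

Step 4: From CB = 8, CD = 7, BD = 7, by the inverse law of cosines:
  cos(∠BCD) = (CB² + CD² - BD²) / (2·CB·CD)
  ∠BCD = 55.15°

Step 5: From BC = 8, BD = 7, CD = 7, by the inverse law of cosines:
  cos(∠CBD) = (BC² + BD² - CD²) / (2·BC·BD)
  ∠CBD = 55.15°

Step 6: From MD = √65, DA = 8, and ∠MDA = 90°, by the law of cosines:
  MA² = MD² + DA² - 2·MD·DA·cos(90°) = 65 + 64 - 0 = 129
  MA = √129

Step 7: From GC = 10.65, GD = 4, CD = 7, by the inverse law of cosines:
  cos(∠CGD) = (GC² + GD² - CD²) / (2·GC·GD)
  ∠CGD = 19.18°

Step 8: From DG = 4, DM = √65, GM = 7, by the inverse law of cosines:
  cos(∠GDM) = (DG² + DM² - GM²) / (2·DG·DM)
  ∠GDM = 60.26°

Step 9: From CD = 7, CG = 10.65, DG = 4, by the inverse law of cosines:
  cos(∠DCG) = (CD² + CG² - DG²) / (2·CD·CG)
  ∠DCG = 10.82°

Step 10: From MD = √65, MG = 7, DG = 4, by the inverse law of cosines:
  cos(∠DMG) = (MD² + MG² - DG²) / (2·MD·MG)
  ∠DMG = 29.74°

Step 11: From MA = √129, MD = √65, AD = 8, by the inverse law of cosines:
  cos(∠AMD) = (MA² + MD² - AD²) / (2·MA·MD)
  ∠AMD = 44.78°

Step 12: From AD = 8, AM = √129, DM = √65, by the inverse law of cosines:
  cos(∠DAM) = (AD² + AM² - DM²) / (2·AD·AM)
  ∠DAM = 45.22°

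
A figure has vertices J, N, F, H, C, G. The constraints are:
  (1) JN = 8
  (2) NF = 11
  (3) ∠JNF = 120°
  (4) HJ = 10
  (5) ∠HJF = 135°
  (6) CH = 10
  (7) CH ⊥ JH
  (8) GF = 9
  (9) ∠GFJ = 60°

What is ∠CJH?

Step 1: By the law of cosines on triangle JHC: JC² = 10² + 10² − 2·10·10·cos(90°) = 200, so JC = 10·√2.
Step 2: By the inverse law of cosines on triangle CJH: cos(∠CJH) = ((10·√2)² + 10² − 10²) / (2·10·√2·10) = 200/282.84 = 0.7071, so ∠CJH = 45°.

Therefore, the measure of angle ∠CJH = 45°.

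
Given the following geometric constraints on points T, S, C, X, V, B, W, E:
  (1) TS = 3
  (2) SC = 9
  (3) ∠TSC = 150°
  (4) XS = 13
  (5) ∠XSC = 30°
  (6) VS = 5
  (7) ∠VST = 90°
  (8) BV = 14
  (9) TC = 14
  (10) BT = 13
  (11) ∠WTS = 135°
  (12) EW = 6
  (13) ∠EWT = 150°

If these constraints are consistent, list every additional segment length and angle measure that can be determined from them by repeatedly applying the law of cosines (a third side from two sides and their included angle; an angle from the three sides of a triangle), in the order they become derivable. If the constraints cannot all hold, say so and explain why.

These constraints are not satisfiable: (1), (2) and (3) already determine TC: by the law of cosines TC² = 3² + 9² − 2·3·9·cos(150°) = 136.77, so TC ≈ 11.69, which contradicts (9) TC = 14. No planar figure meets all of them, so nothing further can be derived.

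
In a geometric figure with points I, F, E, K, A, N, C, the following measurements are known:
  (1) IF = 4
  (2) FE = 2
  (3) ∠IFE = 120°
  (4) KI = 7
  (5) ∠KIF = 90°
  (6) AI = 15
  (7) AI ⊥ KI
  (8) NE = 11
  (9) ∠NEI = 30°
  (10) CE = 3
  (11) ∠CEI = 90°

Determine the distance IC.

Step 1: By the law of cosines on triangle EFI: EI² = 2² + 4² − 2·2·4·cos(120°) = 28, so EI = 2·√7.
Step 2: By the law of cosines on triangle IEC: IC² = (2·√7)² + 3² − 2·2·√7·3·cos(90°) = 37, so IC = √37.

Therefore, the length of IC = √37.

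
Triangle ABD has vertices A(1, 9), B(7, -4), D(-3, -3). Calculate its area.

The Shoelace formula computes the area from vertex coordinates by summing cross products.
For vertices (1,9), (7,-4), (-3,-3):
Signed sum = 1*-4 - 7*9 + 7*-3 - -3*-4 + -3*9 - 1*-3
= -67 + -33 + -24 = -124
Area = (1/2)|-124| = 62.

62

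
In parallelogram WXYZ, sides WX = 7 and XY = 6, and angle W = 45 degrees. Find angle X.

Consecutive angles are supplementary: angle X = 180 - 45 = 135 degrees.

135 degrees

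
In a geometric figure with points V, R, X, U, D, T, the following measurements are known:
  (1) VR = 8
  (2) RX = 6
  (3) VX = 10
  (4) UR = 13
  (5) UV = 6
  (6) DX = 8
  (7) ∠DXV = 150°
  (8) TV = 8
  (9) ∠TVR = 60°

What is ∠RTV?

Step 1: By the law of cosines on triangle TVR: TR² = 8² + 8² − 2·8·8·cos(60°) = 64, so TR = 8.
Step 2: By the inverse law of cosines on triangle RTV: cos(∠RTV) = (8² + 8² − 8²) / (2·8·8) = 64/128 = 0.5, so ∠RTV = 60°.

Therefore, the measure of angle ∠RTV = 60°.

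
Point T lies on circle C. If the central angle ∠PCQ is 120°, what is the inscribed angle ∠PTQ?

By the inscribed angle theorem, the inscribed angle is half the central angle.
Inscribed angle = 120° / 2 = 60°

60°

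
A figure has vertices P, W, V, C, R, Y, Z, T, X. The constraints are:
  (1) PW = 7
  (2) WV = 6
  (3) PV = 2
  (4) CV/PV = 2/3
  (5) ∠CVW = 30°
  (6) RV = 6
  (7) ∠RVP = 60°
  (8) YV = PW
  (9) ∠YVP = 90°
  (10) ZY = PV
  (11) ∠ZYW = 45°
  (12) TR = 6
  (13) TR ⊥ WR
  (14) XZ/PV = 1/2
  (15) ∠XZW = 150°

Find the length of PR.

Step 1: By the law of cosines on triangle PVR: PR² = 2² + 6² − 2·2·6·cos(60°) = 28, so PR = 2·√7.

Therefore, the length of PR = 2·√7.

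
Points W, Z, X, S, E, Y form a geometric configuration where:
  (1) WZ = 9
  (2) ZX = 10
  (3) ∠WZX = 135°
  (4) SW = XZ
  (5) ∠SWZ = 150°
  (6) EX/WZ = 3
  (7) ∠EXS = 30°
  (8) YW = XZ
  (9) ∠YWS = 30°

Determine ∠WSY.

From the given relations: SW = XZ = 10; YW = XZ = 10.
Step 1: By the law of cosines on triangle SWY: SY² = 10² + 10² − 2·10·10·cos(30°) = 26.79, so SY ≈ 5.18.
Step 2: By the inverse law of cosines on triangle WSY: cos(∠WSY) = (10² + 5.18² − 10²) / (2·10·5.18) = 26.79/103.53 = 0.2588, so ∠WSY = 75°.

Therefore, the measure of angle ∠WSY = 75°.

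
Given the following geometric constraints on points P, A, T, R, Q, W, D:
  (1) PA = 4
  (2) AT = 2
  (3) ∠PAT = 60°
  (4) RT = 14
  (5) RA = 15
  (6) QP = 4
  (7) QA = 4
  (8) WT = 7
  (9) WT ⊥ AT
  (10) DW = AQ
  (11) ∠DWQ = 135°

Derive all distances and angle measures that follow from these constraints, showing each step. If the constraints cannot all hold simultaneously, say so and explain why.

The constraints are consistent.

From the given relations:
  DW = AQ = 4

Step 1: From PA = 4, AT = 2, and ∠PAT = 60°, by the law of cosines:
  PT² = PA² + AT² - 2·PA·AT·cos(60°) = 16 + 4 - 8 = 12
  PT = 2·√3

Step 2: From AT = 2, TW = 7, and ∠ATW = 90°, by the law of cosines:
  AW² = AT² + TW² - 2·AT·TW·cos(90°) = 4 + 49 - 0 = 53
  AW = √53

Step 3: From PA = 4, PQ = 4, AQ = 4, by the inverse law of cosines:
  cos(∠APQ) = (PA² + PQ² - AQ²) / (2·PA·PQ)
  ∠APQ = 60°

Step 4: From AP = 4, AQ = 4, PQ = 4, by the inverse law of cosines:
  cos(∠PAQ) = (AP² + AQ² - PQ²) / (2·AP·AQ)
  ∠PAQ = 60°

Step 5: From AR = 15, AT = 2, RT = 14, by the inverse law of cosines:
  cos(∠RAT) = (AR² + AT² - RT²) / (2·AR·AT)
  ∠RAT = 56.63°

Step 6: From TA = 2, TR = 14, AR = 15, by the inverse law of cosines:
  cos(∠ATR) = (TA² + TR² - AR²) / (2·TA·TR)
  ∠ATR = 116.51°

Step 7: From RA = 15, RT = 14, AT = 2, by the inverse law of cosines:
  cos(∠ART) = (RA² + RT² - AT²) / (2·RA·RT)
  ∠ART = 6.85°

Step 8: From QA = 4, QP = 4, AP = 4, by the inverse law of cosines:
  cos(∠AQP) = (QA² + QP² - AP²) / (2·QA·QP)
  ∠AQP = 60°

Step 9: From PA = 4, PT = 2·√3, AT = 2, by the inverse law of cosines:
  cos(∠APT) = (PA² + PT² - AT²) / (2·PA·PT)
  ∠APT = 30°

Step 10: From AT = 2, AW = √53, TW = 7, by the inverse law of cosines:
  cos(∠TAW) = (AT² + AW² - TW²) / (2·AT·AW)
  ∠TAW = 74.05°

Step 11: From TA = 2, TP = 2·√3, AP = 4, by the inverse law of cosines:
  cos(∠ATP) = (TA² + TP² - AP²) / (2·TA·TP)
  ∠ATP = 90°

Step 12: From WA = √53, WT = 7, AT = 2, by the inverse law of cosines:
  cos(∠AWT) = (WA² + WT² - AT²) / (2·WA·WT)
  ∠AWT = 15.95°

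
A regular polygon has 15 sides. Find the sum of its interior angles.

The sum of interior angles of an n-sided polygon is (n - 2) * 180.
For n = 15: (15 - 2) * 180 = 13 * 180 = 2340 degrees.

2340 degrees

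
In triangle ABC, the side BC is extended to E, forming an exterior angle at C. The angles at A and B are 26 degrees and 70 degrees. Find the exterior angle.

Exterior angle = 26 + 70 = 96 degrees (exterior angle theorem).

96 degrees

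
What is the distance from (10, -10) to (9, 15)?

d = sqrt((-1)^2 + (25)^2) = sqrt(626)

sqrt(626)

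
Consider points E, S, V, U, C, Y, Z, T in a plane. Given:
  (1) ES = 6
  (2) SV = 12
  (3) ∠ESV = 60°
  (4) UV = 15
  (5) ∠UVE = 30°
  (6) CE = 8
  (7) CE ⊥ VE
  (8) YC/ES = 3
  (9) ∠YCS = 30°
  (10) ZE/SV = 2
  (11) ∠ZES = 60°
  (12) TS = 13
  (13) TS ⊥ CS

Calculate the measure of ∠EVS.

Step 1: By the law of cosines on triangle VSE: VE² = 12² + 6² − 2·12·6·cos(60°) = 108, so VE = 6·√3.
Step 2: By the inverse law of cosines on triangle EVS: cos(∠EVS) = ((6·√3)² + 12² − 6²) / (2·6·√3·12) = 216/249.42 = 0.866, so ∠EVS = 30°.

Therefore, the measure of angle ∠EVS = 30°.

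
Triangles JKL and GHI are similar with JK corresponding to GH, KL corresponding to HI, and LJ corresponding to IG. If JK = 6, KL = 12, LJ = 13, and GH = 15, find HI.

Similar triangles have proportional sides. Setting up the proportion:
GH / JK = HI / KL
15 / 6 = HI / 12
HI = 12 * 15 / 6 = 30.

30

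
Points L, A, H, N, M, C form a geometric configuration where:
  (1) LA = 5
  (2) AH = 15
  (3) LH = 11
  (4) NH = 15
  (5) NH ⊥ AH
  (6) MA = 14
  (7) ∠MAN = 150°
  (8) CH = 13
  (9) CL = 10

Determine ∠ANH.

Step 1: By the law of cosines on triangle NHA: NA² = 15² + 15² − 2·15·15·cos(90°) = 450, so NA = 15·√2.
Step 2: By the inverse law of cosines on triangle ANH: cos(∠ANH) = ((15·√2)² + 15² − 15²) / (2·15·√2·15) = 450/636.4 = 0.7071, so ∠ANH = 45°.

Therefore, the measure of angle ∠ANH = 45°.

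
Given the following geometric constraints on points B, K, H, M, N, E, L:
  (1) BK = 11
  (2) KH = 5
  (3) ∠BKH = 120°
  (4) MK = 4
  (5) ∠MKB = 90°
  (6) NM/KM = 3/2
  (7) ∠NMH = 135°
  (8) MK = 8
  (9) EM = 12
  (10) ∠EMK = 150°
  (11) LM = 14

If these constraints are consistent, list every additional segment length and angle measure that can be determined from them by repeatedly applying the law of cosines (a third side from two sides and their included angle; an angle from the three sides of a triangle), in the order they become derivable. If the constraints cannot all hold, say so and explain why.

These constraints are not satisfiable: (4) MK = 4 and (8) MK = 8 assign two different lengths to the same segment. No planar figure meets all of them, so nothing further can be derived.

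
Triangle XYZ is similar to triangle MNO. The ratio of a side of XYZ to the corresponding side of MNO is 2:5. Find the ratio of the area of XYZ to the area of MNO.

Area ratio = (side ratio)^2 = (2/5)^2 = 4:25.

4:25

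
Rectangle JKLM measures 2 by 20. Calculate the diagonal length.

d = sqrt(2^2 + 20^2) = sqrt(404) = 2*sqrt(101)

2*sqrt(101)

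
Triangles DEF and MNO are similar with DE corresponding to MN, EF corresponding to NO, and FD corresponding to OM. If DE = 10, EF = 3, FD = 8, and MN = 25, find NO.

Similar triangles have proportional sides. Setting up the proportion:
MN / DE = NO / EF
25 / 10 = NO / 3
NO = 3 * 25 / 10 = 15/2.

15/2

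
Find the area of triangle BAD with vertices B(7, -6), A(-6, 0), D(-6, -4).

The Shoelace formula computes the area from vertex coordinates by summing cross products.
For vertices (7,-6), (-6,0), (-6,-4):
Signed sum = 7*0 - -6*-6 + -6*-4 - -6*0 + -6*-6 - 7*-4
= -36 + 24 + 64 = 52
Area = (1/2)|52| = 26.

26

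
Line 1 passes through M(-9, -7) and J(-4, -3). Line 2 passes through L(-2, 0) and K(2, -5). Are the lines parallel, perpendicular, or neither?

Slope of line 1: m1 = (-3 - -7)/(-4 - -9) = 4/5 = 4/5
Slope of line 2: m2 = (-5 - 0)/(2 - -2) = -5/4 = -5/4
Two lines are perpendicular when the product of their slopes is -1 (negative reciprocals).
m1 * m2 = (4/5) * (-5/4) = -1, confirming perpendicularity.

Perpendicular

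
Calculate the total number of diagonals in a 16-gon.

Each of the 16 vertices connects to 13 non-adjacent vertices via diagonals.
Total connections = 16 × 13 = 208, but each diagonal is counted twice.
Number of diagonals = 208 / 2 = 104.

104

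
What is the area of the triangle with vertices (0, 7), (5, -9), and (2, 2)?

Shoelace: Area = (1/2)|0(-9-2) + 5(2-7) + 2(7--9)| = (1/2)(7) = 7/2

7/2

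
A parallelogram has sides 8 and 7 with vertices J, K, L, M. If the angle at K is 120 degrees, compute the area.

The area of a parallelogram equals the product of two adjacent sides times the sine of the included angle.
This is because the height equals 7 * sin(120°) = 7*sqrt(3)/2.
Area = 8 * 7*sqrt(3)/2 = 28*sqrt(3)

28*sqrt(3)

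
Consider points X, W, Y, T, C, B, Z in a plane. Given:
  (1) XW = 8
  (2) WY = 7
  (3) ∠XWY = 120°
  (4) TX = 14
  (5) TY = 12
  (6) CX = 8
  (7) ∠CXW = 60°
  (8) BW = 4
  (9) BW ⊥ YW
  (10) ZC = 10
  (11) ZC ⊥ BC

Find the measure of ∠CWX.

Step 1: By the law of cosines on triangle WXC: WC² = 8² + 8² − 2·8·8·cos(60°) = 64, so WC = 8.
Step 2: By the inverse law of cosines on triangle CWX: cos(∠CWX) = (8² + 8² − 8²) / (2·8·8) = 64/128 = 0.5, so ∠CWX = 60°.

Therefore, the measure of angle ∠CWX = 60°.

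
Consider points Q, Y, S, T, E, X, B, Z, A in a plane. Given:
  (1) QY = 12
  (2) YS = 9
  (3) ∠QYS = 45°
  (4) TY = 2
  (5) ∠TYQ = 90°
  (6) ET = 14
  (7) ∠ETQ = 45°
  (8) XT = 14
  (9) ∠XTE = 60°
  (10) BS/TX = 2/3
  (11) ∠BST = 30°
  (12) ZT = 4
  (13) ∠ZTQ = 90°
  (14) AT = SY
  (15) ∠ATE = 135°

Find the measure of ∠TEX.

Step 1: By the law of cosines on triangle ETX: EX² = 14² + 14² − 2·14·14·cos(60°) = 196, so EX = 14.
Step 2: By the inverse law of cosines on triangle TEX: cos(∠TEX) = (14² + 14² − 14²) / (2·14·14) = 196/392 = 0.5, so ∠TEX = 60°.

Therefore, the measure of angle ∠TEX = 60°.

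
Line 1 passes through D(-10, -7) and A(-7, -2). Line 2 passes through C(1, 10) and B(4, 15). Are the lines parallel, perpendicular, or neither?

Slope of line 1: m1 = (-2 - -7)/(-7 - -10) = 5/3 = 5/3
Slope of line 2: m2 = (15 - 10)/(4 - 1) = 5/3 = 5/3
m1 = m2, so the lines are parallel.

Parallel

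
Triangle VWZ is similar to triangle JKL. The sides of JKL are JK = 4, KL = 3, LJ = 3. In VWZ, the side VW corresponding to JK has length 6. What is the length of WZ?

k = 6/4 = 3/2. WZ = 3/2 * 3 = 9/2.

9/2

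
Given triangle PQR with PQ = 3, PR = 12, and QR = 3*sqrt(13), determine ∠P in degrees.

cos(P) = (3² + 12² - (3*sqrt(13))²) / (2 × 3 × 12) = 1/2, so P = arccos(1/2) = 60°.

60°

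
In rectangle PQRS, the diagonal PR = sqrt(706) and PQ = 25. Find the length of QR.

The diagonal of a rectangle forms a right triangle with the two sides.
Rearranging the Pythagorean theorem: missing side = sqrt(d^2 - known^2).
= sqrt(706 - 625) = sqrt(81) = 9.

9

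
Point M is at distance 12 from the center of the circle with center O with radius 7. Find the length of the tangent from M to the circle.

The tangent, radius, and line from the external point to the center form a right triangle.
The right angle is where the tangent meets the radius.
By the Pythagorean theorem: tangent² + 7² = 12²
tangent² = 144 - 49 = 95
tangent = sqrt(95)

sqrt(95)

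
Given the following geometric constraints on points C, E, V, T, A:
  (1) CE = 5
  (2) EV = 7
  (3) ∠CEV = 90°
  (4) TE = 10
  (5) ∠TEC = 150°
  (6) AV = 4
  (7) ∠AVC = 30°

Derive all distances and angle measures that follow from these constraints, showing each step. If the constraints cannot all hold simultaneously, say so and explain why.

The constraints are consistent.

Step 1: From CE = 5, EV = 7, and ∠CEV = 90°, by the law of cosines:
  CV² = CE² + EV² - 2·CE·EV·cos(90°) = 25 + 49 - 0 = 74
  CV = √74

Step 2: From CE = 5, ET = 10, and ∠CET = 150°, by the law of cosines:
  CT² = CE² + ET² - 2·CE·ET·cos(150°) = 25 + 100 + 86.6 = 211.6
  CT ≈ 14.55

Step 3: From CV = √74, VA = 4, and ∠CVA = 30°, by the law of cosines:
  CA² = CV² + VA² - 2·CV·VA·cos(30°) = 74 + 16 - 59.6 = 30.4
  CA ≈ 5.51

Step 4: From CE = 5, CT = 14.55, ET = 10, by the inverse law of cosines:
  cos(∠ECT) = (CE² + CT² - ET²) / (2·CE·CT)
  ∠ECT = 20.1°

Step 5: From CE = 5, CV = √74, EV = 7, by the inverse law of cosines:
  cos(∠ECV) = (CE² + CV² - EV²) / (2·CE·CV)
  ∠ECV = 54.46°

Step 6: From VC = √74, VE = 7, CE = 5, by the inverse law of cosines:
  cos(∠CVE) = (VC² + VE² - CE²) / (2·VC·VE)
  ∠CVE = 35.54°

Step 7: From TC = 14.55, TE = 10, CE = 5, by the inverse law of cosines:
  cos(∠CTE) = (TC² + TE² - CE²) / (2·TC·TE)
  ∠CTE = 9.9°

Step 8: From CA = 5.51, CV = √74, AV = 4, by the inverse law of cosines:
  cos(∠ACV) = (CA² + CV² - AV²) / (2·CA·CV)
  ∠ACV = 21.27°

Step 9: From AC = 5.51, AV = 4, CV = √74, by the inverse law of cosines:
  cos(∠CAV) = (AC² + AV² - CV²) / (2·AC·AV)
  ∠CAV = 128.73°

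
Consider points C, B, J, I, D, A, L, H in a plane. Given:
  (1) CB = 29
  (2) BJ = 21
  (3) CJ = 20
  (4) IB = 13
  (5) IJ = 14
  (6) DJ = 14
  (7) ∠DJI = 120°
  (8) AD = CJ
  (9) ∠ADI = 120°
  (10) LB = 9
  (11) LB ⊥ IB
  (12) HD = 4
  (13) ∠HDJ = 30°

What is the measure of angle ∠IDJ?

Step 1: By the law of cosines on triangle DJI: DI² = 14² + 14² − 2·14·14·cos(120°) = 588, so DI = 14·√3.
Step 2: By the inverse law of cosines on triangle IDJ: cos(∠IDJ) = ((14·√3)² + 14² − 14²) / (2·14·√3·14) = 588/678.96 = 0.866, so ∠IDJ = 30°.

Therefore, the measure of angle ∠IDJ = 30°.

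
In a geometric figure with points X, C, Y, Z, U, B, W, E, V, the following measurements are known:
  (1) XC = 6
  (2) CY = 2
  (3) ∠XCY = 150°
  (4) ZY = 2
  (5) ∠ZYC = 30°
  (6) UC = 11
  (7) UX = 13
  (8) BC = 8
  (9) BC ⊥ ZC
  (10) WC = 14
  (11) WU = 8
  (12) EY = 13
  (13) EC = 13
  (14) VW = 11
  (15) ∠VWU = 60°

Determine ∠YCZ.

Step 1: By the law of cosines on triangle CYZ: CZ² = 2² + 2² − 2·2·2·cos(30°) = 1.07, so CZ ≈ 1.04.
Step 2: By the inverse law of cosines on triangle YCZ: cos(∠YCZ) = (2² + 1.04² − 2²) / (2·2·1.04) = 1.07/4.14 = 0.2588, so ∠YCZ = 75°.

Therefore, the measure of angle ∠YCZ = 75°.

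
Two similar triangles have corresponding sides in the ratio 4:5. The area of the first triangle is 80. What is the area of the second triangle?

The ratio of areas of similar triangles = (side ratio)^2.
Side ratio = 4:5, so area ratio = 16:25.
Area of the second triangle / Area of the first triangle = 25/16
Area of the second triangle = 80 * 25/16 = 125

125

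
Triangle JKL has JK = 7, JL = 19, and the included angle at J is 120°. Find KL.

Law of cosines: KL^2 = 7^2 + 19^2 - 2(7)(19)cos(120°) = 543, so KL = sqrt(543).

sqrt(543)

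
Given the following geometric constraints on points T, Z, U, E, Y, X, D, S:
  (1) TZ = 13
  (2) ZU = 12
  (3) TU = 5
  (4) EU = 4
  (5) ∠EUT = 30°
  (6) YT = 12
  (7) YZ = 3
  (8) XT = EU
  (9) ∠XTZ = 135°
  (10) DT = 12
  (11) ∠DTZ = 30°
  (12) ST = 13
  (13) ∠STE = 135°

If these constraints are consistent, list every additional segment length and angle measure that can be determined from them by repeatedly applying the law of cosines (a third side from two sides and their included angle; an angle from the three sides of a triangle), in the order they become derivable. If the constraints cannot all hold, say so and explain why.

The constraints are consistent. Derivable facts, in order:
After 1 step:
- TE ≈ 2.52
- ZD ≈ 6.54
- ZX ≈ 16.08
- ∠TUZ = 90°
- ∠TYZ = 102.84°
- ∠TZU = 22.62°
- ∠TZY = 64.16°
- ∠UTZ = 67.38°
- ∠YTZ = 13°
After 2 steps:
- ES ≈ 14.89
- ∠DZT = 66.51°
- ∠ETU = 52.48°
- ∠TDZ = 83.49°
- ∠TEU = 97.52°
- ∠TXZ = 34.87°
- ∠TZX = 10.13°
After 3 steps:
- ∠EST = 6.88°
- ∠SET = 38.12°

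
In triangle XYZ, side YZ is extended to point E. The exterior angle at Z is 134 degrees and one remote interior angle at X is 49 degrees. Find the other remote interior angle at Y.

By the exterior angle theorem: exterior angle = sum of remote interior angles.
134 = 49 + angle Y
angle Y = 134 - 49 = 85 degrees

85 degrees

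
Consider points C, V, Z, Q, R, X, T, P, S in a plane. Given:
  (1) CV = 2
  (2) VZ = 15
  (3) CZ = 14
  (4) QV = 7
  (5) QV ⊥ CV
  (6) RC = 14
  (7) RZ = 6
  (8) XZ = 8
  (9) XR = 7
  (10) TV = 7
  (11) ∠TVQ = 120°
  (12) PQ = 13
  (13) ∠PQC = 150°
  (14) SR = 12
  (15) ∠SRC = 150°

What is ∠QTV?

Step 1: By the law of cosines on triangle TVQ: TQ² = 7² + 7² − 2·7·7·cos(120°) = 147, so TQ = 7·√3.
Step 2: By the inverse law of cosines on triangle QTV: cos(∠QTV) = ((7·√3)² + 7² − 7²) / (2·7·√3·7) = 147/169.74 = 0.866, so ∠QTV = 30°.

Therefore, the measure of angle ∠QTV = 30°.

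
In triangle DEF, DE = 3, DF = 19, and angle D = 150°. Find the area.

When two sides and the included angle are known, the area formula is (1/2)ab sin(C).
The height from one side to the opposite vertex is 19 sin(150°) = 19/2.
Area = (1/2) * 3 * 19/2 = 57/4.

57/4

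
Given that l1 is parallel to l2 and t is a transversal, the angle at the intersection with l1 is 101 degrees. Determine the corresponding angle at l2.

Corresponding angles are equal: 101 degrees.

101 degrees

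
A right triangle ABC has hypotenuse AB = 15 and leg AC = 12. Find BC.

Rearranging the Pythagorean theorem to solve for the unknown leg:
leg^2 = hypotenuse^2 - known_leg^2 = 225 - 144 = 81
leg = sqrt(81) = 9.

9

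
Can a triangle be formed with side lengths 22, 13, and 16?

Yes.
The triangle inequality requires that the sum of any two sides exceeds the third.
Here 13 + 16 = 29 > 22, so the condition is met.

Yes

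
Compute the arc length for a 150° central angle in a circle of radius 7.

The full circumference is 2πr = 2π(7) = 14*pi.
The arc spans 150° out of 360°, which is a fraction of 5/12.
Arc length = 14*pi × 5/12 = 35*pi/6.

35*pi/6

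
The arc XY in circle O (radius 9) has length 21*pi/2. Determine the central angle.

θ = 360 × 21*pi/2 / (2π × 9) = 210° (rearranging arc length formula).

210°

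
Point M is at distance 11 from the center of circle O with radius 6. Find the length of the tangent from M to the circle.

The tangent, radius, and line from the external point to the center form a right triangle.
The right angle is where the tangent meets the radius.
By the Pythagorean theorem: tangent² + 6² = 11²
tangent² = 121 - 36 = 85
tangent = sqrt(85)

sqrt(85)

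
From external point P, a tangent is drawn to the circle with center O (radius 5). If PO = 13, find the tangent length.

Let T be the point of tangency. Then OT ⊥ PT (radius ⊥ tangent).
In right triangle OTP: OP² = OT² + PT²
13² = 5² + PT²
PT² = 144, PT = 12

12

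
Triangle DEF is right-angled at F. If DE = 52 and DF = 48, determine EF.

By the Pythagorean theorem: EF^2 = DE^2 - DF^2
EF^2 = 52^2 - 48^2 = 2704 - 2304 = 400
EF = sqrt(400) = 20

20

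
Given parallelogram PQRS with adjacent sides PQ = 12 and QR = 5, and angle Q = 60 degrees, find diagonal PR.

Using the law of cosines:
d^2 = 12^2 + 5^2 - 2(12)(5)cos(60 degrees)
d^2 = 144 + 25 - 120*1/2
d^2 = 109
d = sqrt(109)

sqrt(109)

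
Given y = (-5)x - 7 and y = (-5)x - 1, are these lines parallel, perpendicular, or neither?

Slope of line 1: m1 = -5
Slope of line 2: m2 = -5
Two lines are parallel if and only if they have equal slopes (or both are vertical).
Here m1 = m2 = -5, confirming the lines are parallel.

Parallel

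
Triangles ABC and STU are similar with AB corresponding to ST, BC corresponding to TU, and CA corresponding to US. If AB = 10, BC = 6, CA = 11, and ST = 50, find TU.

Similar triangles have proportional sides. Setting up the proportion:
ST / AB = TU / BC
50 / 10 = TU / 6
TU = 6 * 50 / 10 = 30.

30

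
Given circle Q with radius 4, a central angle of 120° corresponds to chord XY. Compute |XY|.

Drop a perpendicular from the center to the chord, bisecting both the chord and the central angle.
Each half-chord = r sin(θ/2) = 4 sin(60°).
The full chord = 2 × 4 × sin(60°) = 4*sqrt(3).

4*sqrt(3)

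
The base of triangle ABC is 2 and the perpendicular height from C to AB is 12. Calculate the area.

Area = (1/2) * base * height
Area = (1/2) * 2 * 12
Area = 12

12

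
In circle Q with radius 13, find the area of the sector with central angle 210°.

The full circle has area πr² = π(13)² = 169*pi.
The sector covers 210° out of 360°, a fraction of 7/12.
Sector area = 169*pi × 7/12 = 1183*pi/12.

1183*pi/12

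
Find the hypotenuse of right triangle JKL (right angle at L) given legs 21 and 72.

By the Pythagorean theorem: JK^2 = JL^2 + KL^2
JK^2 = 21^2 + 72^2 = 441 + 5184 = 5625
JK = sqrt(5625) = 75

75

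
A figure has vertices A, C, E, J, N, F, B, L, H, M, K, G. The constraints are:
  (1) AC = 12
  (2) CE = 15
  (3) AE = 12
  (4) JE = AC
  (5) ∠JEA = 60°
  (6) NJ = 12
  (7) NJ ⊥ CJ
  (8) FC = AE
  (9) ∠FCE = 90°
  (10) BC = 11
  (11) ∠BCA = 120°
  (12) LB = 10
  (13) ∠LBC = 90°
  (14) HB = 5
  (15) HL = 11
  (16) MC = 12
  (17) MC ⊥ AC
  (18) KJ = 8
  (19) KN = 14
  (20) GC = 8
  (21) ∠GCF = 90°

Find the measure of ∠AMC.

Step 1: By the law of cosines on triangle MCA: MA² = 12² + 12² − 2·12·12·cos(90°) = 288, so MA = 12·√2.
Step 2: By the inverse law of cosines on triangle AMC: cos(∠AMC) = ((12·√2)² + 12² − 12²) / (2·12·√2·12) = 288/407.29 = 0.7071, so ∠AMC = 45°.

Therefore, the measure of angle ∠AMC = 45°.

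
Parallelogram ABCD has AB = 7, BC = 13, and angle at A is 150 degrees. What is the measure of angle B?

In a parallelogram, consecutive angles are supplementary (sum to 180°).
angle B = 180 - angle A
angle B = 180 - 150
angle B = 30 degrees

30 degrees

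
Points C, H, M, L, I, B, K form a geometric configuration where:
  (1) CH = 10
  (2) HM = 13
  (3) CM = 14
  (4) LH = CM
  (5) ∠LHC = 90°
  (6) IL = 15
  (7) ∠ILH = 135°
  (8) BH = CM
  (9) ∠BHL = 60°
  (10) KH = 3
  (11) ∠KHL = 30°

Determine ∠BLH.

From the given relations: LH = CM = 14; BH = CM = 14.
Step 1: By the law of cosines on triangle LHB: LB² = 14² + 14² − 2·14·14·cos(60°) = 196, so LB = 14.
Step 2: By the inverse law of cosines on triangle BLH: cos(∠BLH) = (14² + 14² − 14²) / (2·14·14) = 196/392 = 0.5, so ∠BLH = 60°.

Therefore, the measure of angle ∠BLH = 60°.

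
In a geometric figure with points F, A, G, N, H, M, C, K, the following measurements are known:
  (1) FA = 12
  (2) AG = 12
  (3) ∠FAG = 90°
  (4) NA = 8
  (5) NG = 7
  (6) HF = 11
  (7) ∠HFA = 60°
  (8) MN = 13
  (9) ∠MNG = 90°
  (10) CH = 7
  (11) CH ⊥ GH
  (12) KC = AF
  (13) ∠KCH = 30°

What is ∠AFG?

Step 1: By the law of cosines on triangle FAG: FG² = 12² + 12² − 2·12·12·cos(90°) = 288, so FG = 12·√2.
Step 2: By the inverse law of cosines on triangle AFG: cos(∠AFG) = (12² + (12·√2)² − 12²) / (2·12·12·√2) = 288/407.29 = 0.7071, so ∠AFG = 45°.

Therefore, the measure of angle ∠AFG = 45°.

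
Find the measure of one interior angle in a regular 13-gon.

Each interior angle of a regular n-gon is (n - 2) * 180 / n.
For n = 13: (13 - 2) * 180 / 13 = 1980/13 = 1980/13 degrees.

1980/13 degrees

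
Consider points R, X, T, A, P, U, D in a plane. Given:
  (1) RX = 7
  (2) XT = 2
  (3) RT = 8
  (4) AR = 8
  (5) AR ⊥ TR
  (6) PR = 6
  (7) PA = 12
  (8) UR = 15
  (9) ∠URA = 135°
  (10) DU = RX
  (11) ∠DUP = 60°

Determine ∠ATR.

Step 1: By the law of cosines on triangle TRA: TA² = 8² + 8² − 2·8·8·cos(90°) = 128, so TA = 8·√2.
Step 2: By the inverse law of cosines on triangle ATR: cos(∠ATR) = ((8·√2)² + 8² − 8²) / (2·8·√2·8) = 128/181.02 = 0.7071, so ∠ATR = 45°.

Therefore, the measure of angle ∠ATR = 45°.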